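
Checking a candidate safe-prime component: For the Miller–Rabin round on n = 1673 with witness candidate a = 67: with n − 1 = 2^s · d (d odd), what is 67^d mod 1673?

723

n − 1 = 1672 = 2^3 · 209, so s = 3 and d = 209.
67^209 mod 1673 = 723.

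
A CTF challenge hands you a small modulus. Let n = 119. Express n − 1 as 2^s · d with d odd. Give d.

59

Halving: 118 → 59; 59 is odd.
So 118 = 2^1 · 59.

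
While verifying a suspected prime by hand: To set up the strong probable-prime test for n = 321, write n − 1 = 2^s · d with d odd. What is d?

Halving: 320 → 160 → 80 → 40 → 20 → 10 → 5; 5 is odd.
So 320 = 2^6 · 5.

5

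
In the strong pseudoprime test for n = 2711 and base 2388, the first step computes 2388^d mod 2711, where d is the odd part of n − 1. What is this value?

n − 1 = 2710 = 2^1 · 1355, so s = 1 and d = 1355.
By repeated squaring, 2388^1355 ≡ 2710 (mod 2711).

2710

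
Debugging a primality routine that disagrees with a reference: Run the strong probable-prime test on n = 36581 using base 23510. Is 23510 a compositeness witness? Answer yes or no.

n − 1 = 36580 = 2^2 · 9145, so s = 2 and d = 9145.
Repeated squaring mod 36581: 23510^1 ≡ 23510, 23510^2 ≡ 17771, 23510^4 ≡ 4668, 23510^8 ≡ 24529, 23510^16 ≡ 24134, 23510^32 ≡ 7274, 23510^64 ≡ 14950, 23510^128 ≡ 29171, 23510^256 ≡ 19, 23510^512 ≡ 361, 23510^1024 ≡ 20578, 23510^2048 ≡ 29009, 23510^4096 ≡ 12757, 23510^8192 ≡ 28761.
9145 = 8192 + 512 + 256 + 128 + 32 + 16 + 8 + 1, so 23510^9145 ≡ 28761·361·19·29171·7274·24134·24529·23510 ≡ 18103 (mod 36581).
x_0 = 23510^9145 mod 36581 = 18103.
x_0 is neither 1 nor 36580, so continue squaring.
x_1 = 18103^2 mod 36581 = 26011.
Reached i = s−1 = 1 without hitting −1: 23510 is a Miller–Rabin witness and 36581 is composite.

yes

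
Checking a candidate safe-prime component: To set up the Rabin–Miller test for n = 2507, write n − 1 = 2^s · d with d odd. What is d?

Halving: 2506 → 1253; 1253 is odd.
So 2506 = 2^1 · 1253.

1253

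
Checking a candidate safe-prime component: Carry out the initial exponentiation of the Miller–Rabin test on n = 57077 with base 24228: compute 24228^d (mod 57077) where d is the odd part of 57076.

n − 1 = 57076 = 2^2 · 14269, so s = 2 and d = 14269.
24228^14269 mod 57077 = 1.

1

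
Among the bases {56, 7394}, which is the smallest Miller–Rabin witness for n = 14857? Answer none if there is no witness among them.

n − 1 = 14856 = 2^3 · 1857, so s = 3 and d = 1857.
Base 56: x_0 = 56^1857 mod 14857 = 12796. x_0 is neither 1 nor 14856, so continue squaring. x_1 = 12796^2 mod 14857 = 13476. x_2 = 13476^2 mod 14857 = 5465. Reached i = s−1 = 2 without hitting −1: 56 is a Miller–Rabin witness and 14857 is composite.
Base 7394: x_0 = 7394^1857 mod 14857 = 8665. x_0 is neither 1 nor 14856, so continue squaring. x_1 = 8665^2 mod 14857 = 9804. x_2 = 9804^2 mod 14857 = 8483. Reached i = s−1 = 2 without hitting −1: 7394 is a Miller–Rabin witness and 14857 is composite.
The smallest witness among the given bases is 56.

56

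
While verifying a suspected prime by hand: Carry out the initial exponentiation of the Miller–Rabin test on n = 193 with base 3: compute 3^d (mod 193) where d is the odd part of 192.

n − 1 = 192 = 2^6 · 3, so s = 6 and d = 3.
3^3 mod 193 = 27.

27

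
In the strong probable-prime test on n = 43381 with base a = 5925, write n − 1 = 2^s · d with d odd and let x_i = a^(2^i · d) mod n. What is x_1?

27028

n − 1 = 43380 = 2^2 · 10845, so s = 2 and d = 10845.
Repeated squaring mod 43381: 5925^1 ≡ 5925, 5925^2 ≡ 10396, 5925^4 ≡ 14745, 5925^8 ≡ 32834, 5925^16 ≡ 10325, 5925^32 ≡ 18508, 5925^64 ≡ 9688, 5925^128 ≡ 24241, 5925^256 ≡ 30436, 5925^512 ≡ 35603, 5925^1024 ≡ 24170, 5925^2048 ≡ 20354, 5925^4096 ≡ 40147, 5925^8192 ≡ 3935.
10845 = 8192 + 2048 + 512 + 64 + 16 + 8 + 4 + 1, so 5925^10845 ≡ 3935·20354·35603·9688·10325·32834·14745·5925 ≡ 27507 (mod 43381).
x_0 = 27507.
x_1 = 27507^2 mod 43381 = 27028.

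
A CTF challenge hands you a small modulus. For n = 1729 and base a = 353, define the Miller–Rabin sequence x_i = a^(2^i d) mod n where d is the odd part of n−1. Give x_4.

n − 1 = 1728 = 2^6 · 27, so s = 6 and d = 27.
x_0 = 353^27 mod 1729 = 1217.
x_1 = 1217^2 mod 1729 = 1065.
x_2 = 1065^2 mod 1729 = 1.
x_3 = 1^2 mod 1729 = 1.
x_4 = 1^2 mod 1729 = 1.

1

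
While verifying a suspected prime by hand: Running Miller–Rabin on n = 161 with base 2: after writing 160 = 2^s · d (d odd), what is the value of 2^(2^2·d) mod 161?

144

n − 1 = 160 = 2^5 · 5, so s = 5 and d = 5.
Repeated squaring mod 161: 2^1 ≡ 2, 2^2 ≡ 4, 2^4 ≡ 16.
5 = 4 + 1, so 2^5 ≡ 16·2 ≡ 32 (mod 161).
x_0 = 32.
x_1 = 32^2 mod 161 = 58.
x_2 = 58^2 mod 161 = 144.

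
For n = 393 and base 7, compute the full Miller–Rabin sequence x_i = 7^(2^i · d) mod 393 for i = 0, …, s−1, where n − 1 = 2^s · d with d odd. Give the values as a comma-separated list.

46, 151, 7

n − 1 = 392 = 2^3 · 49, so s = 3 and d = 49.
x_0 = 7^49 mod 393 = 46.
x_1 = 46^2 mod 393 = 151.
x_2 = 151^2 mod 393 = 7.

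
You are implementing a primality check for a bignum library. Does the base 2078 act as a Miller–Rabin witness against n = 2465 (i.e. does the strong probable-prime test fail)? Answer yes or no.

n − 1 = 2464 = 2^5 · 77, so s = 5 and d = 77.
x_0 = 2078^77 mod 2465 = 2163.
x_0 is neither 1 nor 2464, so continue squaring.
x_1 = 2163^2 mod 2465 = 2464.
x_1 ≡ −1, so 2078 is not a witness.

no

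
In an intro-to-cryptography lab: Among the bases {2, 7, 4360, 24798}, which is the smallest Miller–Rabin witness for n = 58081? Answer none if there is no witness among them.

n − 1 = 58080 = 2^5 · 1815, so s = 5 and d = 1815.
Base 2: x_0 = 2^1815 mod 58081 = 12283. x_0 is neither 1 nor 58080, so continue squaring. x_1 = 12283^2 mod 58081 = 35732. x_2 = 35732^2 mod 58081 = 39282. x_3 = 39282^2 mod 58081 = 37597. x_4 = 37597^2 mod 58081 = 17112. Reached i = s−1 = 4 without hitting −1: 2 is a Miller–Rabin witness and 58081 is composite.
Base 7: x_0 = 7^1815 mod 58081 = 7360. x_0 is neither 1 nor 58080, so continue squaring. x_1 = 7360^2 mod 58081 = 38108. x_2 = 38108^2 mod 58081 = 20421. x_3 = 20421^2 mod 58081 = 53742. x_4 = 53742^2 mod 58081 = 8677. Reached i = s−1 = 4 without hitting −1: 7 is a Miller–Rabin witness and 58081 is composite.
Base 4360: x_0 = 4360^1815 mod 58081 = 11644. x_0 is neither 1 nor 58080, so continue squaring. x_1 = 11644^2 mod 58081 = 21682. x_2 = 21682^2 mod 58081 = 1510. x_3 = 1510^2 mod 58081 = 14941. x_4 = 14941^2 mod 58081 = 28198. Reached i = s−1 = 4 without hitting −1: 4360 is a Miller–Rabin witness and 58081 is composite.
Base 24798: x_0 = 24798^1815 mod 58081 = 56458. x_0 is neither 1 nor 58080, so continue squaring. x_1 = 56458^2 mod 58081 = 20484. x_2 = 20484^2 mod 58081 = 17112. x_3 = 17112^2 mod 58081 = 34223. x_4 = 34223^2 mod 58081 = 10364. Reached i = s−1 = 4 without hitting −1: 24798 is a Miller–Rabin witness and 58081 is composite.
The smallest witness among the given bases is 2.

2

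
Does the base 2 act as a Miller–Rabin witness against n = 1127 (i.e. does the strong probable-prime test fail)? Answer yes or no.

n − 1 = 1126 = 2^1 · 563, so s = 1 and d = 563.
x_0 = 2^563 mod 1127 = 487.
x_0 ∉ {1, 1126} and s = 1, so 2 is a Miller–Rabin witness and 1127 is composite.

yes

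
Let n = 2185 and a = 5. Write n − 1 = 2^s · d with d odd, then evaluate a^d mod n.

n − 1 = 2184 = 2^3 · 273, so s = 3 and d = 273.
5^273 mod 2185 = 885.

885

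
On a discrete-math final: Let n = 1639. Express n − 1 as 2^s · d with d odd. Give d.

Halving: 1638 → 819; 819 is odd.
So 1638 = 2^1 · 819.

819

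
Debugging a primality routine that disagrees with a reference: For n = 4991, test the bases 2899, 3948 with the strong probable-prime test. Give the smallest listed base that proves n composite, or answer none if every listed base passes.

n − 1 = 4990 = 2^1 · 2495, so s = 1 and d = 2495.
Base 2899: x_0 = 2899^2495 mod 4991 = 1. x_0 = 1, so 2899 is not a witness.
Base 3948: x_0 = 3948^2495 mod 4991 = 1463. x_0 ∉ {1, 4990} and s = 1, so 3948 is a Miller–Rabin witness and 4991 is composite.
The smallest witness among the given bases is 3948.

3948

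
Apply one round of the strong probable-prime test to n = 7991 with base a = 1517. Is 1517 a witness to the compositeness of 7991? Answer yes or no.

yes

n − 1 = 7990 = 2^1 · 3995, so s = 1 and d = 3995.
x_0 = 1517^3995 mod 7991 = 2390.
x_0 ∉ {1, 7990} and s = 1, so 1517 is a Miller–Rabin witness and 7991 is composite.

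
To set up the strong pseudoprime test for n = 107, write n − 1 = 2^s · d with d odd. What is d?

53

Halving: 106 → 53; 53 is odd.
So 106 = 2^1 · 53.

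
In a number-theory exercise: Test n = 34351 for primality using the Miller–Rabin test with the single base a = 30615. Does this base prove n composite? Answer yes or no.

no

n − 1 = 34350 = 2^1 · 17175, so s = 1 and d = 17175.
Repeated squaring mod 34351: 30615^1 ≡ 30615, 30615^2 ≡ 11190, 30615^4 ≡ 6705, 30615^8 ≡ 25917, 30615^16 ≡ 25786, 30615^32 ≡ 19840, 30615^64 ≡ 31842, 30615^128 ≡ 8848, 30615^256 ≡ 1175, 30615^512 ≡ 6585, 30615^1024 ≡ 11263, 30615^2048 ≡ 31277, 30615^4096 ≡ 2951, 30615^8192 ≡ 17598, 30615^16384 ≡ 15339.
17175 = 16384 + 512 + 256 + 16 + 4 + 2 + 1, so 30615^17175 ≡ 15339·6585·1175·25786·6705·11190·30615 ≡ 34350 (mod 34351).
x_0 = 30615^17175 mod 34351 = 34350.
x_0 = 34350 ≡ −1, so 30615 is not a witness.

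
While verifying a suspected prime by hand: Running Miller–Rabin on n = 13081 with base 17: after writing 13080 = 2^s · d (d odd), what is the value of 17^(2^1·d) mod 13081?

n − 1 = 13080 = 2^3 · 1635, so s = 3 and d = 1635.
x_0 = 17^1635 mod 13081 = 3883.
x_1 = 3883^2 mod 13081 = 8377.

8377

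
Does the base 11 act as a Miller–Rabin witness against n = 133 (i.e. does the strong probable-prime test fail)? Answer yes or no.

n − 1 = 132 = 2^2 · 33, so s = 2 and d = 33.
By repeated squaring, 11^33 ≡ 1 (mod 133).
x_0 = 11^33 mod 133 = 1.
x_0 = 1, so 11 is not a witness.

no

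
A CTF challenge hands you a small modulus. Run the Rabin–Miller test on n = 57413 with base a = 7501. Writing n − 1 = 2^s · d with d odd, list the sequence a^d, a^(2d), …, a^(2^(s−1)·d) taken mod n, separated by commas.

15767, 57412

n − 1 = 57412 = 2^2 · 14353, so s = 2 and d = 14353.
x_0 = 7501^14353 mod 57413 = 15767.
x_1 = 15767^2 mod 57413 = 57412.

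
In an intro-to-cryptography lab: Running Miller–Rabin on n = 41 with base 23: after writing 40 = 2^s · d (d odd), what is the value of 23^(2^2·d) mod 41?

1

n − 1 = 40 = 2^3 · 5, so s = 3 and d = 5.
x_0 = 23^5 mod 41 = 40.
x_1 = 40^2 mod 41 = 1.
x_2 = 1^2 mod 41 = 1.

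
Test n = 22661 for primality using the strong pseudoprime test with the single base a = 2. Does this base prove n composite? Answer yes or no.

yes

n − 1 = 22660 = 2^2 · 5665, so s = 2 and d = 5665.
x_0 = 2^5665 mod 22661 = 18787.
x_0 is neither 1 nor 22660, so continue squaring.
x_1 = 18787^2 mod 22661 = 6294.
Reached i = s−1 = 1 without hitting −1: 2 is a Miller–Rabin witness and 22661 is composite.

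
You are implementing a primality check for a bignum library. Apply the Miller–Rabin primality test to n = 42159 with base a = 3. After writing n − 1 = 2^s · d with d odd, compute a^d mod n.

34596

n − 1 = 42158 = 2^1 · 21079, so s = 1 and d = 21079.
By repeated squaring, 3^21079 ≡ 34596 (mod 42159).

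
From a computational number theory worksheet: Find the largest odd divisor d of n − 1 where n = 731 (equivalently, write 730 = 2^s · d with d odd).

365

Halving: 730 → 365; 365 is odd.
So 730 = 2^1 · 365.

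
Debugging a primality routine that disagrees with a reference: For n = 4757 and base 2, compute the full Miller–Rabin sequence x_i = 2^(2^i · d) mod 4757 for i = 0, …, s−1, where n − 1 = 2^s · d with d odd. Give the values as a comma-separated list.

1811, 2148

n − 1 = 4756 = 2^2 · 1189, so s = 2 and d = 1189.
x_0 = 2^1189 mod 4757 = 1811.
x_1 = 1811^2 mod 4757 = 2148.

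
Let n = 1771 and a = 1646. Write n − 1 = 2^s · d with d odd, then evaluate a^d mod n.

n − 1 = 1770 = 2^1 · 885, so s = 1 and d = 885.
1646^885 mod 1771 = 1660.

1660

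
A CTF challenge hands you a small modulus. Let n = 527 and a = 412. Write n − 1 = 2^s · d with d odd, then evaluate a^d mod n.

183

n − 1 = 526 = 2^1 · 263, so s = 1 and d = 263.
412^263 mod 527 = 183.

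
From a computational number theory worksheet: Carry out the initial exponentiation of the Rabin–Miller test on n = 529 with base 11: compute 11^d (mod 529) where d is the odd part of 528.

n − 1 = 528 = 2^4 · 33, so s = 4 and d = 33.
Repeated squaring mod 529: 11^1 ≡ 11, 11^2 ≡ 121, 11^4 ≡ 358, 11^8 ≡ 146, 11^16 ≡ 156, 11^32 ≡ 2.
33 = 32 + 1, so 11^33 ≡ 2·11 ≡ 22 (mod 529).

22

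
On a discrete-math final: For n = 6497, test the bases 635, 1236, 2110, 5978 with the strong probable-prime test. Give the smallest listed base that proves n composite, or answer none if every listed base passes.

n − 1 = 6496 = 2^5 · 203, so s = 5 and d = 203.
Base 635: x_0 = 635^203 mod 6497 = 1105. x_0 is neither 1 nor 6496, so continue squaring. x_1 = 1105^2 mod 6497 = 6086. x_2 = 6086^2 mod 6497 = 6496. x_2 ≡ −1, so 635 is not a witness.
Base 1236: x_0 = 1236^203 mod 6497 = 498. x_0 is neither 1 nor 6496, so continue squaring. x_1 = 498^2 mod 6497 = 1118. x_2 = 1118^2 mod 6497 = 2500. x_3 = 2500^2 mod 6497 = 6383. x_4 = 6383^2 mod 6497 = 2. Reached i = s−1 = 4 without hitting −1: 1236 is a Miller–Rabin witness and 6497 is composite.
Base 2110: x_0 = 2110^203 mod 6497 = 4328. x_0 is neither 1 nor 6496, so continue squaring. x_1 = 4328^2 mod 6497 = 733. x_2 = 733^2 mod 6497 = 4535. x_3 = 4535^2 mod 6497 = 3220. x_4 = 3220^2 mod 6497 = 5685. Reached i = s−1 = 4 without hitting −1: 2110 is a Miller–Rabin witness and 6497 is composite.
Base 5978: x_0 = 5978^203 mod 6497 = 1396. x_0 is neither 1 nor 6496, so continue squaring. x_1 = 1396^2 mod 6497 = 6213. x_2 = 6213^2 mod 6497 = 2692. x_3 = 2692^2 mod 6497 = 2709. x_4 = 2709^2 mod 6497 = 3568. Reached i = s−1 = 4 without hitting −1: 5978 is a Miller–Rabin witness and 6497 is composite.
The smallest witness among the given bases is 1236.

1236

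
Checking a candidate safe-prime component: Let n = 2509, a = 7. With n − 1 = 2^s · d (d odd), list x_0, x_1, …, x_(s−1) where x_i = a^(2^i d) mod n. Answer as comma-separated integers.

n − 1 = 2508 = 2^2 · 627, so s = 2 and d = 627.
x_0 = 7^627 mod 2509 = 343.
x_1 = 343^2 mod 2509 = 2235.

343, 2235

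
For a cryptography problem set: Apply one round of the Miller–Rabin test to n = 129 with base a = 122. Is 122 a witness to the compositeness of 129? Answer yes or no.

yes

n − 1 = 128 = 2^7 · 1, so s = 7 and d = 1.
x_0 = 122^1 mod 129 = 122.
x_0 is neither 1 nor 128, so continue squaring.
x_1 = 122^2 mod 129 = 49.
x_2 = 49^2 mod 129 = 79.
x_3 = 79^2 mod 129 = 49.
x_4 = 49^2 mod 129 = 79.
x_5 = 79^2 mod 129 = 49.
x_6 = 49^2 mod 129 = 79.
Reached i = s−1 = 6 without hitting −1: 122 is a Miller–Rabin witness and 129 is composite.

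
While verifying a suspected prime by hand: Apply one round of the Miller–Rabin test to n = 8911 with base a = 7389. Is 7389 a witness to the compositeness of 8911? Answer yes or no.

no

n − 1 = 8910 = 2^1 · 4455, so s = 1 and d = 4455.
Repeated squaring mod 8911: 7389^1 ≡ 7389, 7389^2 ≡ 8535, 7389^4 ≡ 7711, 7389^8 ≡ 5329, 7389^16 ≡ 7795, 7389^32 ≡ 6827, 7389^64 ≡ 3399, 7389^128 ≡ 4545, 7389^256 ≡ 1327, 7389^512 ≡ 5462, 7389^1024 ≡ 8327, 7389^2048 ≡ 2438, 7389^4096 ≡ 207.
4455 = 4096 + 256 + 64 + 32 + 4 + 2 + 1, so 7389^4455 ≡ 207·1327·3399·6827·7711·8535·7389 ≡ 1 (mod 8911).
x_0 = 7389^4455 mod 8911 = 1.
x_0 = 1, so 7389 is not a witness.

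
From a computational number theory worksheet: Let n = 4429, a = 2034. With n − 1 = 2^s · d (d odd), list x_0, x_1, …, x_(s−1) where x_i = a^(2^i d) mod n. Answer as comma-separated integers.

422, 924

n − 1 = 4428 = 2^2 · 1107, so s = 2 and d = 1107.
x_0 = 2034^1107 mod 4429 = 422.
x_1 = 422^2 mod 4429 = 924.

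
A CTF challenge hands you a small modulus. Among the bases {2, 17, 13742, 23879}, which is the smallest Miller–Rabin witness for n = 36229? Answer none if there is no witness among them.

n − 1 = 36228 = 2^2 · 9057, so s = 2 and d = 9057.
Base 2: x_0 = 2^9057 mod 36229 = 8801. x_0 is neither 1 nor 36228, so continue squaring. x_1 = 8801^2 mod 36229 = 36228. x_1 ≡ −1, so 2 is not a witness.
Base 17: x_0 = 17^9057 mod 36229 = 36228. x_0 = 36228 ≡ −1, so 17 is not a witness.
Base 13742: x_0 = 13742^9057 mod 36229 = 8801. x_0 is neither 1 nor 36228, so continue squaring. x_1 = 8801^2 mod 36229 = 36228. x_1 ≡ −1, so 13742 is not a witness.
Base 23879: x_0 = 23879^9057 mod 36229 = 27428. x_0 is neither 1 nor 36228, so continue squaring. x_1 = 27428^2 mod 36229 = 36228. x_1 ≡ −1, so 23879 is not a witness.
No listed base is a witness for 36229.

none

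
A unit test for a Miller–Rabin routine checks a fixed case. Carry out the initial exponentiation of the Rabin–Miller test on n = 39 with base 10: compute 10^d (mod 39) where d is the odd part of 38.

n − 1 = 38 = 2^1 · 19, so s = 1 and d = 19.
10^19 mod 39 = 10.

10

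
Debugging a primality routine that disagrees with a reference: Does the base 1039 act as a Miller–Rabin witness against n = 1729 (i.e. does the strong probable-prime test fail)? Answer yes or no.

no

n − 1 = 1728 = 2^6 · 27, so s = 6 and d = 27.
Repeated squaring mod 1729: 1039^1 ≡ 1039, 1039^2 ≡ 625, 1039^4 ≡ 1600, 1039^8 ≡ 1080, 1039^16 ≡ 1054.
27 = 16 + 8 + 2 + 1, so 1039^27 ≡ 1054·1080·625·1039 ≡ 1728 (mod 1729).
x_0 = 1039^27 mod 1729 = 1728.
x_0 = 1728 ≡ −1, so 1039 is not a witness.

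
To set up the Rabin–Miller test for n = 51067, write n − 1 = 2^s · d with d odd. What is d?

Halving: 51066 → 25533; 25533 is odd.
So 51066 = 2^1 · 25533.

25533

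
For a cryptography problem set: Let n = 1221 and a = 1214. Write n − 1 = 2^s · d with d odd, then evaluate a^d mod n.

650

n − 1 = 1220 = 2^2 · 305, so s = 2 and d = 305.
1214^305 mod 1221 = 650.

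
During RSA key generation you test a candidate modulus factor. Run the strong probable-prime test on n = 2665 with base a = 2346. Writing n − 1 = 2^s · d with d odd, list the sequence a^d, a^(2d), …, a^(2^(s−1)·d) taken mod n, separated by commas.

1526, 2131, 1

n − 1 = 2664 = 2^3 · 333, so s = 3 and d = 333.
x_0 = 2346^333 mod 2665 = 1526.
x_1 = 1526^2 mod 2665 = 2131.
x_2 = 2131^2 mod 2665 = 1.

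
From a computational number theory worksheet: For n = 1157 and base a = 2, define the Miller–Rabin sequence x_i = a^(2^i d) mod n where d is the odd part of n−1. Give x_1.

420

n − 1 = 1156 = 2^2 · 289, so s = 2 and d = 289.
x_0 = 2^289 mod 1157 = 275.
x_1 = 275^2 mod 1157 = 420.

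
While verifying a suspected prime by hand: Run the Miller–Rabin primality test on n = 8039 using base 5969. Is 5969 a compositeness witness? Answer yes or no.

no

n − 1 = 8038 = 2^1 · 4019, so s = 1 and d = 4019.
x_0 = 5969^4019 mod 8039 = 1.
x_0 = 1, so 5969 is not a witness.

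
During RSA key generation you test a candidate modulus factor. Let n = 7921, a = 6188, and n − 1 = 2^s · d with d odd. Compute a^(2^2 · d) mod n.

n − 1 = 7920 = 2^4 · 495, so s = 4 and d = 495.
x_0 = 6188^495 mod 7921 = 2636.
x_1 = 2636^2 mod 7921 = 1779.
x_2 = 1779^2 mod 7921 = 4362.

4362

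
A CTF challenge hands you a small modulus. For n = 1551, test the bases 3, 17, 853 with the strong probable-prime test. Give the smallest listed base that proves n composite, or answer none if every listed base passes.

n − 1 = 1550 = 2^1 · 775, so s = 1 and d = 775.
Base 3: x_0 = 3^775 mod 1551 = 408. x_0 ∉ {1, 1550} and s = 1, so 3 is a Miller–Rabin witness and 1551 is composite.
Base 17: x_0 = 17^775 mod 1551 = 956. x_0 ∉ {1, 1550} and s = 1, so 17 is a Miller–Rabin witness and 1551 is composite.
Base 853: x_0 = 853^775 mod 1551 = 538. x_0 ∉ {1, 1550} and s = 1, so 853 is a Miller–Rabin witness and 1551 is composite.
The smallest witness among the given bases is 3.

3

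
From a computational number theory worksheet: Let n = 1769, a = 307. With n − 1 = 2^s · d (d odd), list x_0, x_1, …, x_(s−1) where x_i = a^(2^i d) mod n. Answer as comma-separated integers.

n − 1 = 1768 = 2^3 · 221, so s = 3 and d = 221.
x_0 = 307^221 mod 1769 = 1612.
x_1 = 1612^2 mod 1769 = 1652.
x_2 = 1652^2 mod 1769 = 1306.

1612, 1652, 1306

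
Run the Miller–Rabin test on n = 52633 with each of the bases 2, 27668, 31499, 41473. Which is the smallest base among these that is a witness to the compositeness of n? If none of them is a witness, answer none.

n − 1 = 52632 = 2^3 · 6579, so s = 3 and d = 6579.
Base 2: x_0 = 2^6579 mod 52633 = 1. x_0 = 1, so 2 is not a witness.
Base 27668: x_0 = 27668^6579 mod 52633 = 1. x_0 = 1, so 27668 is not a witness.
Base 31499: x_0 = 31499^6579 mod 52633 = 52632. x_0 = 52632 ≡ −1, so 31499 is not a witness.
Base 41473: x_0 = 41473^6579 mod 52633 = 52632. x_0 = 52632 ≡ −1, so 41473 is not a witness.
No listed base is a witness for 52633.

none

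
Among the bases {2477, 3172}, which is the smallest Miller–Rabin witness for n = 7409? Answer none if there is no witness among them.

2477

n − 1 = 7408 = 2^4 · 463, so s = 4 and d = 463.
Base 2477: x_0 = 2477^463 mod 7409 = 1929. x_0 is neither 1 nor 7408, so continue squaring. x_1 = 1929^2 mod 7409 = 1723. x_2 = 1723^2 mod 7409 = 5129. x_3 = 5129^2 mod 7409 = 4691. Reached i = s−1 = 3 without hitting −1: 2477 is a Miller–Rabin witness and 7409 is composite.
Base 3172: x_0 = 3172^463 mod 7409 = 2024. x_0 is neither 1 nor 7408, so continue squaring. x_1 = 2024^2 mod 7409 = 6808. x_2 = 6808^2 mod 7409 = 5569. x_3 = 5569^2 mod 7409 = 7096. Reached i = s−1 = 3 without hitting −1: 3172 is a Miller–Rabin witness and 7409 is composite.
The smallest witness among the given bases is 2477.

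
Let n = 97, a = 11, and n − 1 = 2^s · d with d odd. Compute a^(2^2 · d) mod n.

n − 1 = 96 = 2^5 · 3, so s = 5 and d = 3.
x_0 = 11^3 mod 97 = 70.
x_1 = 70^2 mod 97 = 50.
x_2 = 50^2 mod 97 = 75.

75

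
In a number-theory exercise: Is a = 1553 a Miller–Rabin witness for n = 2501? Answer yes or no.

no

n − 1 = 2500 = 2^2 · 625, so s = 2 and d = 625.
x_0 = 1553^625 mod 2501 = 2451.
x_0 is neither 1 nor 2500, so continue squaring.
x_1 = 2451^2 mod 2501 = 2500.
x_1 ≡ −1, so 1553 is not a witness.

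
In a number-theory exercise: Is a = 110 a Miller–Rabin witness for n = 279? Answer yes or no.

yes

n − 1 = 278 = 2^1 · 139, so s = 1 and d = 139.
x_0 = 110^139 mod 279 = 272.
x_0 ∉ {1, 278} and s = 1, so 110 is a Miller–Rabin witness and 279 is composite.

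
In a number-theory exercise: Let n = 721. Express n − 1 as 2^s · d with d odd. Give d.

Halving: 720 → 360 → 180 → 90 → 45; 45 is odd.
So 720 = 2^4 · 45.

45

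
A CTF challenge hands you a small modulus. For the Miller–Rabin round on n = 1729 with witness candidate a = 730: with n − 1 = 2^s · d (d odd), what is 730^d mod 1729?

n − 1 = 1728 = 2^6 · 27, so s = 6 and d = 27.
Repeated squaring mod 1729: 730^1 ≡ 730, 730^2 ≡ 368, 730^4 ≡ 562, 730^8 ≡ 1166, 730^16 ≡ 562.
27 = 16 + 8 + 2 + 1, so 730^27 ≡ 562·1166·368·730 ≡ 645 (mod 1729).

645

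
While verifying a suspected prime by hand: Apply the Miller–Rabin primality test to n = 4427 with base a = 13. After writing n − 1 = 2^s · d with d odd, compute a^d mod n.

n − 1 = 4426 = 2^1 · 2213, so s = 1 and d = 2213.
Repeated squaring mod 4427: 13^1 ≡ 13, 13^2 ≡ 169, 13^4 ≡ 1999, 13^8 ≡ 2847, 13^16 ≡ 3999, 13^32 ≡ 1677, 13^64 ≡ 1184, 13^128 ≡ 2924, 13^256 ≡ 1239, 13^512 ≡ 3379, 13^1024 ≡ 408, 13^2048 ≡ 2665.
2213 = 2048 + 128 + 32 + 4 + 1, so 13^2213 ≡ 2665·2924·1677·1999·13 ≡ 896 (mod 4427).

896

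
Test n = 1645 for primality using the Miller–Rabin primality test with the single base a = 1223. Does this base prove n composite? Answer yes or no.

yes

n − 1 = 1644 = 2^2 · 411, so s = 2 and d = 411.
x_0 = 1223^411 mod 1645 = 377.
x_0 is neither 1 nor 1644, so continue squaring.
x_1 = 377^2 mod 1645 = 659.
Reached i = s−1 = 1 without hitting −1: 1223 is a Miller–Rabin witness and 1645 is composite.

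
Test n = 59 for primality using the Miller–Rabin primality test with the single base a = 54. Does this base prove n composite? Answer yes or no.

n − 1 = 58 = 2^1 · 29, so s = 1 and d = 29.
Repeated squaring mod 59: 54^1 ≡ 54, 54^2 ≡ 25, 54^4 ≡ 35, 54^8 ≡ 45, 54^16 ≡ 19.
29 = 16 + 8 + 4 + 1, so 54^29 ≡ 19·45·35·54 ≡ 58 (mod 59).
x_0 = 54^29 mod 59 = 58.
x_0 = 58 ≡ −1, so 54 is not a witness.

no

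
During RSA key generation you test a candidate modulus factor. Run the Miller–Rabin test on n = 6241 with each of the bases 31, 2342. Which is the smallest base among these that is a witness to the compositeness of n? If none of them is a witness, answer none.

n − 1 = 6240 = 2^5 · 195, so s = 5 and d = 195.
Base 31: x_0 = 31^195 mod 6241 = 1. x_0 = 1, so 31 is not a witness.
Base 2342: x_0 = 2342^195 mod 6241 = 2608. x_0 is neither 1 nor 6240, so continue squaring. x_1 = 2608^2 mod 6241 = 5215. x_2 = 5215^2 mod 6241 = 4188. x_3 = 4188^2 mod 6241 = 2134. x_4 = 2134^2 mod 6241 = 4267. Reached i = s−1 = 4 without hitting −1: 2342 is a Miller–Rabin witness and 6241 is composite.
The smallest witness among the given bases is 2342.

2342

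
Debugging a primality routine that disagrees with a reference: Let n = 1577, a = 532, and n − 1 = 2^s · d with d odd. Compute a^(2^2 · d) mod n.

n − 1 = 1576 = 2^3 · 197, so s = 3 and d = 197.
Repeated squaring mod 1577: 532^1 ≡ 532, 532^2 ≡ 741, 532^4 ≡ 285, 532^8 ≡ 798, 532^16 ≡ 1273, 532^32 ≡ 950, 532^64 ≡ 456, 532^128 ≡ 1349.
197 = 128 + 64 + 4 + 1, so 532^197 ≡ 1349·456·285·532 ≡ 760 (mod 1577).
x_0 = 760.
x_1 = 760^2 mod 1577 = 418.
x_2 = 418^2 mod 1577 = 1254.

1254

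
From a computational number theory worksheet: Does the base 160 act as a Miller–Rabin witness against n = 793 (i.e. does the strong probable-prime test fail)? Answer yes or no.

yes

n − 1 = 792 = 2^3 · 99, so s = 3 and d = 99.
x_0 = 160^99 mod 793 = 480.
x_0 is neither 1 nor 792, so continue squaring.
x_1 = 480^2 mod 793 = 430.
x_2 = 430^2 mod 793 = 131.
Reached i = s−1 = 2 without hitting −1: 160 is a Miller–Rabin witness and 793 is composite.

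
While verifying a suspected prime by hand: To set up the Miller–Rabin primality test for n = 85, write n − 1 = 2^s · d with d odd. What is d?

21

Halving: 84 → 42 → 21; 21 is odd.
So 84 = 2^2 · 21.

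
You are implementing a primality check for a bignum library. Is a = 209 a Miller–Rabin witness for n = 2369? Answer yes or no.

yes

n − 1 = 2368 = 2^6 · 37, so s = 6 and d = 37.
x_0 = 209^37 mod 2369 = 2293.
x_0 is neither 1 nor 2368, so continue squaring.
x_1 = 2293^2 mod 2369 = 1038.
x_2 = 1038^2 mod 2369 = 1918.
x_3 = 1918^2 mod 2369 = 2036.
x_4 = 2036^2 mod 2369 = 1915.
x_5 = 1915^2 mod 2369 = 13.
Reached i = s−1 = 5 without hitting −1: 209 is a Miller–Rabin witness and 2369 is composite.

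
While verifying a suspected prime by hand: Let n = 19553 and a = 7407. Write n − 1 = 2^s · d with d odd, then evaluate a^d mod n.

n − 1 = 19552 = 2^5 · 611, so s = 5 and d = 611.
By repeated squaring, 7407^611 ≡ 1603 (mod 19553).

1603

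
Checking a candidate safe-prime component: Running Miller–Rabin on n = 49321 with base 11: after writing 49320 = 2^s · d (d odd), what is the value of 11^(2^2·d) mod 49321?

10324

n − 1 = 49320 = 2^3 · 6165, so s = 3 and d = 6165.
x_0 = 11^6165 mod 49321 = 9175.
x_1 = 9175^2 mod 49321 = 38999.
x_2 = 38999^2 mod 49321 = 10324.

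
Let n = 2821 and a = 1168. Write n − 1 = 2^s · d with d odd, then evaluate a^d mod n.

216

n − 1 = 2820 = 2^2 · 705, so s = 2 and d = 705.
1168^705 mod 2821 = 216.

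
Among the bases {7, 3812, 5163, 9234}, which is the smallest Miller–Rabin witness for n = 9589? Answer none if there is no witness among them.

7

n − 1 = 9588 = 2^2 · 2397, so s = 2 and d = 2397.
Base 7: x_0 = 7^2397 mod 9589 = 3353. x_0 is neither 1 nor 9588, so continue squaring. x_1 = 3353^2 mod 9589 = 4301. Reached i = s−1 = 1 without hitting −1: 7 is a Miller–Rabin witness and 9589 is composite.
Base 3812: x_0 = 3812^2397 mod 9589 = 2817. x_0 is neither 1 nor 9588, so continue squaring. x_1 = 2817^2 mod 9589 = 5386. Reached i = s−1 = 1 without hitting −1: 3812 is a Miller–Rabin witness and 9589 is composite.
Base 5163: x_0 = 5163^2397 mod 9589 = 8197. x_0 is neither 1 nor 9588, so continue squaring. x_1 = 8197^2 mod 9589 = 686. Reached i = s−1 = 1 without hitting −1: 5163 is a Miller–Rabin witness and 9589 is composite.
Base 9234: x_0 = 9234^2397 mod 9589 = 4345. x_0 is neither 1 nor 9588, so continue squaring. x_1 = 4345^2 mod 9589 = 7873. Reached i = s−1 = 1 without hitting −1: 9234 is a Miller–Rabin witness and 9589 is composite.
The smallest witness among the given bases is 7.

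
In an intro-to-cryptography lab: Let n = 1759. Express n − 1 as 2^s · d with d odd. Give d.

Halving: 1758 → 879; 879 is odd.
So 1758 = 2^1 · 879.

879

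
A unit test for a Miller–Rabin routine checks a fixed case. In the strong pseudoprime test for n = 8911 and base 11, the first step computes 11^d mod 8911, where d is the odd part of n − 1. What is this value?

267

n − 1 = 8910 = 2^1 · 4455, so s = 1 and d = 4455.
11^4455 mod 8911 = 267.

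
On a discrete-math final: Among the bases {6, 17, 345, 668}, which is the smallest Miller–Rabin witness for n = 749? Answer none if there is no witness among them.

n − 1 = 748 = 2^2 · 187, so s = 2 and d = 187.
Base 6: x_0 = 6^187 mod 749 = 566. x_0 is neither 1 nor 748, so continue squaring. x_1 = 566^2 mod 749 = 533. Reached i = s−1 = 1 without hitting −1: 6 is a Miller–Rabin witness and 749 is composite.
Base 17: x_0 = 17^187 mod 749 = 318. x_0 is neither 1 nor 748, so continue squaring. x_1 = 318^2 mod 749 = 9. Reached i = s−1 = 1 without hitting −1: 17 is a Miller–Rabin witness and 749 is composite.
Base 345: x_0 = 345^187 mod 749 = 394. x_0 is neither 1 nor 748, so continue squaring. x_1 = 394^2 mod 749 = 193. Reached i = s−1 = 1 without hitting −1: 345 is a Miller–Rabin witness and 749 is composite.
Base 668: x_0 = 668^187 mod 749 = 234. x_0 is neither 1 nor 748, so continue squaring. x_1 = 234^2 mod 749 = 79. Reached i = s−1 = 1 without hitting −1: 668 is a Miller–Rabin witness and 749 is composite.
The smallest witness among the given bases is 6.

6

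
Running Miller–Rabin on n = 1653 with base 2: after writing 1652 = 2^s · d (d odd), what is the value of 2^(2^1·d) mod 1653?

898

n − 1 = 1652 = 2^2 · 413, so s = 2 and d = 413.
x_0 = 2^413 mod 1653 = 713.
x_1 = 713^2 mod 1653 = 898.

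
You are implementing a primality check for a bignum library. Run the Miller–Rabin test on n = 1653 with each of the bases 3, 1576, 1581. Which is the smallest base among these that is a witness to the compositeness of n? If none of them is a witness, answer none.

n − 1 = 1652 = 2^2 · 413, so s = 2 and d = 413.
Base 3: x_0 = 3^413 mod 1653 = 336. x_0 is neither 1 nor 1652, so continue squaring. x_1 = 336^2 mod 1653 = 492. Reached i = s−1 = 1 without hitting −1: 3 is a Miller–Rabin witness and 1653 is composite.
Base 1576: x_0 = 1576^413 mod 1653 = 1462. x_0 is neither 1 nor 1652, so continue squaring. x_1 = 1462^2 mod 1653 = 115. Reached i = s−1 = 1 without hitting −1: 1576 is a Miller–Rabin witness and 1653 is composite.
Base 1581: x_0 = 1581^413 mod 1653 = 708. x_0 is neither 1 nor 1652, so continue squaring. x_1 = 708^2 mod 1653 = 405. Reached i = s−1 = 1 without hitting −1: 1581 is a Miller–Rabin witness and 1653 is composite.
The smallest witness among the given bases is 3.

3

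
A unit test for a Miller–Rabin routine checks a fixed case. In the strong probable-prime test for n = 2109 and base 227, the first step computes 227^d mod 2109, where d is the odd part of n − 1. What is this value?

n − 1 = 2108 = 2^2 · 527, so s = 2 and d = 527.
By repeated squaring, 227^527 ≡ 797 (mod 2109).

797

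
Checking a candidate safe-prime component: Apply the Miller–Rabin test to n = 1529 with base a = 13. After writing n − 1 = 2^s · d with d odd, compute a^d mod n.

n − 1 = 1528 = 2^3 · 191, so s = 3 and d = 191.
13^191 mod 1529 = 871.

871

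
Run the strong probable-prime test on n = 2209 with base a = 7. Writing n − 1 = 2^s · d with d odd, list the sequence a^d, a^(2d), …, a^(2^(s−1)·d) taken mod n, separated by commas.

n − 1 = 2208 = 2^5 · 69, so s = 5 and d = 69.
x_0 = 7^69 mod 2209 = 706.
x_1 = 706^2 mod 2209 = 1411.
x_2 = 1411^2 mod 2209 = 612.
x_3 = 612^2 mod 2209 = 1223.
x_4 = 1223^2 mod 2209 = 236.

706, 1411, 612, 1223, 236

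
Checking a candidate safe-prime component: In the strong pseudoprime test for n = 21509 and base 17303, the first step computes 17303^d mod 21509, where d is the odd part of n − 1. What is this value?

n − 1 = 21508 = 2^2 · 5377, so s = 2 and d = 5377.
17303^5377 mod 21509 = 12508.

12508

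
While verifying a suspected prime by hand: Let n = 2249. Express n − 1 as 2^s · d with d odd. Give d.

Halving: 2248 → 1124 → 562 → 281; 281 is odd.
So 2248 = 2^3 · 281.

281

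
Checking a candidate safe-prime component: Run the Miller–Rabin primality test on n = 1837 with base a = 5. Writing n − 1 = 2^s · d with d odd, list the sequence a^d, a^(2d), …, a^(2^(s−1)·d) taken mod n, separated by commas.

n − 1 = 1836 = 2^2 · 459, so s = 2 and d = 459.
x_0 = 5^459 mod 1837 = 86.
x_1 = 86^2 mod 1837 = 48.

86, 48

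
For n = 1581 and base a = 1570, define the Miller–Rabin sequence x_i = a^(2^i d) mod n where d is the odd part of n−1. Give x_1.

1555

n − 1 = 1580 = 2^2 · 395, so s = 2 and d = 395.
x_0 = 1570^395 mod 1581 = 583.
x_1 = 583^2 mod 1581 = 1555.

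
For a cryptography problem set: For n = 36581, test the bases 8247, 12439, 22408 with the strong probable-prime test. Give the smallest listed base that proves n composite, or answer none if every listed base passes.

8247

n − 1 = 36580 = 2^2 · 9145, so s = 2 and d = 9145.
Base 8247: x_0 = 8247^9145 mod 36581 = 34288. x_0 is neither 1 nor 36580, so continue squaring. x_1 = 34288^2 mod 36581 = 26766. Reached i = s−1 = 1 without hitting −1: 8247 is a Miller–Rabin witness and 36581 is composite.
Base 12439: x_0 = 12439^9145 mod 36581 = 2255. x_0 is neither 1 nor 36580, so continue squaring. x_1 = 2255^2 mod 36581 = 266. Reached i = s−1 = 1 without hitting −1: 12439 is a Miller–Rabin witness and 36581 is composite.
Base 22408: x_0 = 22408^9145 mod 36581 = 16871. x_0 is neither 1 nor 36580, so continue squaring. x_1 = 16871^2 mod 36581 = 30461. Reached i = s−1 = 1 without hitting −1: 22408 is a Miller–Rabin witness and 36581 is composite.
The smallest witness among the given bases is 8247.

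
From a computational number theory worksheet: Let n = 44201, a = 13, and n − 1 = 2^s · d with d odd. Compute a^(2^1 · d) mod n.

44200

n − 1 = 44200 = 2^3 · 5525, so s = 3 and d = 5525.
x_0 = 13^5525 mod 44201 = 18835.
x_1 = 18835^2 mod 44201 = 44200.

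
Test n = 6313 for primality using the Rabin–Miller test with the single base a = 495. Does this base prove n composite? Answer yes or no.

yes

n − 1 = 6312 = 2^3 · 789, so s = 3 and d = 789.
x_0 = 495^789 mod 6313 = 3430.
x_0 is neither 1 nor 6312, so continue squaring.
x_1 = 3430^2 mod 6313 = 3781.
x_2 = 3781^2 mod 6313 = 3329.
Reached i = s−1 = 2 without hitting −1: 495 is a Miller–Rabin witness and 6313 is composite.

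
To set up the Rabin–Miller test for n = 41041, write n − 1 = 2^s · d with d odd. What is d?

Halving: 41040 → 20520 → 10260 → 5130 → 2565; 2565 is odd.
So 41040 = 2^4 · 2565.

2565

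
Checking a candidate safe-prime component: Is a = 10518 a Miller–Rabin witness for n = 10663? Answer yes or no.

no

n − 1 = 10662 = 2^1 · 5331, so s = 1 and d = 5331.
x_0 = 10518^5331 mod 10663 = 1.
x_0 = 1, so 10518 is not a witness.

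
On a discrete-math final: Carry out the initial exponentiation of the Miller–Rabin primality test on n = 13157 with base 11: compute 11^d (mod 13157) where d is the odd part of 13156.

4168

n − 1 = 13156 = 2^2 · 3289, so s = 2 and d = 3289.
11^3289 mod 13157 = 4168.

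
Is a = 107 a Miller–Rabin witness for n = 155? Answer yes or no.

n − 1 = 154 = 2^1 · 77, so s = 1 and d = 77.
Repeated squaring mod 155: 107^1 ≡ 107, 107^2 ≡ 134, 107^4 ≡ 131, 107^8 ≡ 111, 107^16 ≡ 76, 107^32 ≡ 41, 107^64 ≡ 131.
77 = 64 + 8 + 4 + 1, so 107^77 ≡ 131·111·131·107 ≡ 72 (mod 155).
x_0 = 107^77 mod 155 = 72.
x_0 ∉ {1, 154} and s = 1, so 107 is a Miller–Rabin witness and 155 is composite.

yes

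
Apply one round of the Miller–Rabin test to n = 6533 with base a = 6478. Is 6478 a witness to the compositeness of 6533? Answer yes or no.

n − 1 = 6532 = 2^2 · 1633, so s = 2 and d = 1633.
x_0 = 6478^1633 mod 6533 = 6532.
x_0 = 6532 ≡ −1, so 6478 is not a witness.

no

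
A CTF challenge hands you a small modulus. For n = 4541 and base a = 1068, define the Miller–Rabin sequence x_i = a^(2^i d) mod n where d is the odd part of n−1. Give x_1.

n − 1 = 4540 = 2^2 · 1135, so s = 2 and d = 1135.
Repeated squaring mod 4541: 1068^1 ≡ 1068, 1068^2 ≡ 833, 1068^4 ≡ 3657, 1068^8 ≡ 404, 1068^16 ≡ 4281, 1068^32 ≡ 4026, 1068^64 ≡ 1847, 1068^128 ≡ 1118, 1068^256 ≡ 1149, 1068^512 ≡ 3311, 1068^1024 ≡ 747.
1135 = 1024 + 64 + 32 + 8 + 4 + 2 + 1, so 1068^1135 ≡ 747·1847·4026·404·3657·833·1068 ≡ 2455 (mod 4541).
x_0 = 2455.
x_1 = 2455^2 mod 4541 = 1118.

1118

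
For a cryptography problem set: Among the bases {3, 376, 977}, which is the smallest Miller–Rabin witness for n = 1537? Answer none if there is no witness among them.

n − 1 = 1536 = 2^9 · 3, so s = 9 and d = 3.
Base 3: x_0 = 3^3 mod 1537 = 27. x_0 is neither 1 nor 1536, so continue squaring. x_1 = 27^2 mod 1537 = 729. x_2 = 729^2 mod 1537 = 1176. x_3 = 1176^2 mod 1537 = 1213. x_4 = 1213^2 mod 1537 = 460. x_5 = 460^2 mod 1537 = 1031. x_6 = 1031^2 mod 1537 = 894. x_7 = 894^2 mod 1537 = 1533. x_8 = 1533^2 mod 1537 = 16. Reached i = s−1 = 8 without hitting −1: 3 is a Miller–Rabin witness and 1537 is composite.
Base 376: x_0 = 376^3 mod 1537 = 231. x_0 is neither 1 nor 1536, so continue squaring. x_1 = 231^2 mod 1537 = 1103. x_2 = 1103^2 mod 1537 = 842. x_3 = 842^2 mod 1537 = 407. x_4 = 407^2 mod 1537 = 1190. x_5 = 1190^2 mod 1537 = 523. x_6 = 523^2 mod 1537 = 1480. x_7 = 1480^2 mod 1537 = 175. x_8 = 175^2 mod 1537 = 1422. Reached i = s−1 = 8 without hitting −1: 376 is a Miller–Rabin witness and 1537 is composite.
Base 977: x_0 = 977^3 mod 1537 = 83. x_0 is neither 1 nor 1536, so continue squaring. x_1 = 83^2 mod 1537 = 741. x_2 = 741^2 mod 1537 = 372. x_3 = 372^2 mod 1537 = 54. x_4 = 54^2 mod 1537 = 1379. x_5 = 1379^2 mod 1537 = 372. x_6 = 372^2 mod 1537 = 54. x_7 = 54^2 mod 1537 = 1379. x_8 = 1379^2 mod 1537 = 372. Reached i = s−1 = 8 without hitting −1: 977 is a Miller–Rabin witness and 1537 is composite.
The smallest witness among the given bases is 3.

3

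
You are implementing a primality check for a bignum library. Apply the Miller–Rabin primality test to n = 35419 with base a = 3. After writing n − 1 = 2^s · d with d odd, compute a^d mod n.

35418

n − 1 = 35418 = 2^1 · 17709, so s = 1 and d = 17709.
Repeated squaring mod 35419: 3^1 ≡ 3, 3^2 ≡ 9, 3^4 ≡ 81, 3^8 ≡ 6561, 3^16 ≡ 12636, 3^32 ≡ 35063, 3^64 ≡ 20479, 3^128 ≡ 28481, 3^256 ≡ 1423, 3^512 ≡ 6046, 3^1024 ≡ 1708, 3^2048 ≡ 12906, 3^4096 ≡ 24698, 3^8192 ≡ 5186, 3^16384 ≡ 11575.
17709 = 16384 + 1024 + 256 + 32 + 8 + 4 + 1, so 3^17709 ≡ 11575·1708·1423·35063·6561·81·3 ≡ 35418 (mod 35419).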